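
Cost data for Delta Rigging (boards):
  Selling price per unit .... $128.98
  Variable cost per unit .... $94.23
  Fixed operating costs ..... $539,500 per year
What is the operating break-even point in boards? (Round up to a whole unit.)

Contribution margin per unit = $128.98 − $94.23 = $34.75.
Units to break even: $539,500 ÷ $34.75 = 15,525.18, rounded up to 15,526.

15,526 boards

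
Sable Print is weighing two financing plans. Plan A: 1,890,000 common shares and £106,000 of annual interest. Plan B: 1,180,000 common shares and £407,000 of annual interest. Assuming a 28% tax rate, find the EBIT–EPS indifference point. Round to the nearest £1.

Set EPS_A = EPS_B: (EBIT − £106,000)(1 − 0.28) ÷ 1,890,000 = (EBIT − £407,000)(1 − 0.28) ÷ 1,180,000.
The (1 − t) factor cancels: (EBIT − 106,000) × 1,180,000 = (EBIT − 407,000) × 1,890,000.
Solving, EBIT = (407,000·1,890,000 − 106,000·1,180,000) / (1,890,000 − 1,180,000) = 644,150,000,000 / 710,000 = 907,253.52.

£907,254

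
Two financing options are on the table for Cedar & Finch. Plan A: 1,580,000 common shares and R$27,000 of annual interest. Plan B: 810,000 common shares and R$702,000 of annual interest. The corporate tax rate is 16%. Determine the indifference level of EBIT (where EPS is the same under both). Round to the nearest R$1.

At indifference, (EBIT − 27,000)(1 − t)/1,580,000 = (EBIT − 702,000)(1 − t)/810,000.
The (1 − t) factor cancels: (EBIT − 27,000) × 810,000 = (EBIT − 702,000) × 1,580,000.
Solving, EBIT = (702,000·1,580,000 − 27,000·810,000) / (1,580,000 − 810,000) = 1,087,290,000,000 / 770,000 = 1,412,064.94.

R$1,412,065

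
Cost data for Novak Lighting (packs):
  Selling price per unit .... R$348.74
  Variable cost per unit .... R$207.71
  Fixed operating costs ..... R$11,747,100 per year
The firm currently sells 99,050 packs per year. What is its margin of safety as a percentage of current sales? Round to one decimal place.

15.9%

Contribution margin per unit = R$348.74 − R$207.71 = R$141.03. Break-even units = R$11,747,100 ÷ R$141.03 = 83,295.04; break-even revenue = 83,295.04 × R$348.74 = R$29,048,313.51.
Current sales = 99,050 × R$348.74 = R$34,542,697.00.
Margin of safety = (R$34,542,697.00 − R$29,048,313.51) ÷ R$34,542,697.00 = 15.9%.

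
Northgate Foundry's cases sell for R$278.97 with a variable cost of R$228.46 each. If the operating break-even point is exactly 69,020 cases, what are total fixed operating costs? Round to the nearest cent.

R$3,486,200.20

Contribution margin per unit = R$278.97 − R$228.46 = R$50.51.
Since BE = FC / CM, FC = 69,020 × R$50.51 = R$3,486,200.20.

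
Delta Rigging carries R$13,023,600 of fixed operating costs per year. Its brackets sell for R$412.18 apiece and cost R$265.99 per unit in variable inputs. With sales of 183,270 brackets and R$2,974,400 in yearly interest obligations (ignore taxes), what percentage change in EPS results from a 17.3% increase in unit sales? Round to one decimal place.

+42.9%

Contribution at this volume is 183,270 × R$146.19 = R$26,792,241.30.
EBIT = R$26,792,241.30 − R$13,023,600 = R$13,768,641.30.
Interest = R$2,974,400.00, so EBIT − I = R$10,794,241.30.
Degree of combined leverage = contribution ÷ (EBIT − I) = R$26,792,241.30 ÷ R$10,794,241.30 = 2.4821.
EPS therefore changes by 2.4821 × (+17.3%) = +42.9%.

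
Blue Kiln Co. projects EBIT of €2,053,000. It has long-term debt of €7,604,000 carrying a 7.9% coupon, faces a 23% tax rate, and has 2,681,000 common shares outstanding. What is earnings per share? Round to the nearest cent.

Interest = €600,716.00, so EBT = €2,053,000 − €600,716.00 = €1,452,284.00.
After tax at 23%: net income = €1,452,284.00 × 0.77 = €1,118,258.68.
EPS = €1,118,258.68 ÷ 2,681,000 = €0.42.

€0.42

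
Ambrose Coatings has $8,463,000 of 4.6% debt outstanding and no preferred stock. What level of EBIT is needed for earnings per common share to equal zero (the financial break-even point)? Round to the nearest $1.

$389,298

Annual interest = 4.6% × $8,463,000 = $389,298.00.
Without preferred stock the financial break-even is simply EBIT = interest = $389,298.00.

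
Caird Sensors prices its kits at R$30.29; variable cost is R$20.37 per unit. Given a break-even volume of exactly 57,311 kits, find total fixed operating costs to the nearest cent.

Contribution margin per unit = R$30.29 − R$20.37 = R$9.92.
Fixed costs = break-even units × CM = 57,311 × R$9.92 = R$568,525.12.

R$568,525.12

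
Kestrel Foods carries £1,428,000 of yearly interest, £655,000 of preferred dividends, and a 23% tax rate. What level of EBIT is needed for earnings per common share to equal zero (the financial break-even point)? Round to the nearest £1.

Grossing the preferred dividend up to pre-tax terms: £655,000 / (1 − 0.23) = £850,649.35.
EPS = 0 when EBIT covers interest plus the pre-tax preferred burden: £1,428,000 + £850,649.35 = £2,278,649.35.

£2,278,649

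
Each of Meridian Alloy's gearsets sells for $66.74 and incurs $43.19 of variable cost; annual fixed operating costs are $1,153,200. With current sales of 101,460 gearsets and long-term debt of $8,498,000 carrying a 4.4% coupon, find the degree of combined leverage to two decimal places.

At 101,460 units, contribution = 101,460 × $23.55 = $2,389,383.00.
EBIT = $2,389,383.00 − $1,153,200 = $1,236,183.00. Interest = $373,912.00.
DOL = $2,389,383.00 ÷ $1,236,183.00 = 1.9329; DFL = $1,236,183.00 ÷ $862,271.00 = 1.4336.
DCL = DOL × DFL = 1.9329 × 1.4336 = 2.7710.

2.77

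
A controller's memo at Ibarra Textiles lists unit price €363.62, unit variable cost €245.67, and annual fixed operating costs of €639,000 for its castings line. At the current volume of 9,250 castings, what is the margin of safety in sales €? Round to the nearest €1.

€1,393,556

Unit CM = price − variable cost = €363.62 − €245.67 = €117.95. Break-even units = €639,000 ÷ €117.95 = 5,417.55; break-even revenue = 5,417.55 × €363.62 = €1,969,929.46.
Current sales = 9,250 × €363.62 = €3,363,485.00.
Margin of safety = €3,363,485.00 − €1,969,929.46 = €1,393,556.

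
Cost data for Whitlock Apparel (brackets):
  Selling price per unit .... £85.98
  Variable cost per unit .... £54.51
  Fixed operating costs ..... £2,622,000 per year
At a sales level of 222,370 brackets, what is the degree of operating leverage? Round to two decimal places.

At 222,370 units, contribution = 222,370 × £31.47 = £6,997,983.90.
Operating income = contribution − fixed costs = £6,997,983.90 − £2,622,000 = £4,375,983.90.
Degree of operating leverage = £6,997,983.90 / £4,375,983.90 = 1.5992.

1.60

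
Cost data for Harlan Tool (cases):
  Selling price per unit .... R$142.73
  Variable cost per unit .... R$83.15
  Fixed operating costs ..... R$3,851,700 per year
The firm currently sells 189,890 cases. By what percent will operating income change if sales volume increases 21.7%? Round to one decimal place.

Contribution at this volume is 189,890 × R$59.58 = R$11,313,646.20.
Subtracting fixed costs: EBIT = R$11,313,646.20 − R$3,851,700 = R$7,461,946.20.
Degree of operating leverage = R$11,313,646.20 / R$7,461,946.20 = 1.5162.
So EBIT moves 1.5162 × (+21.7%) = +32.9%.

+32.9%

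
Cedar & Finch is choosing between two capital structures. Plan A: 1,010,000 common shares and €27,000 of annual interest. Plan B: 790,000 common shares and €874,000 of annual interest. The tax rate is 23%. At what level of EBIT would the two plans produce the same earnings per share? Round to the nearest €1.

€3,915,500

Set EPS_A = EPS_B: (EBIT − €27,000)(1 − 0.23) ÷ 1,010,000 = (EBIT − €874,000)(1 − 0.23) ÷ 790,000.
The (1 − t) factor cancels: (EBIT − 27,000) × 790,000 = (EBIT − 874,000) × 1,010,000.
Solving, EBIT = (874,000·1,010,000 − 27,000·790,000) / (1,010,000 − 790,000) = 861,410,000,000 / 220,000 = 3,915,500.00.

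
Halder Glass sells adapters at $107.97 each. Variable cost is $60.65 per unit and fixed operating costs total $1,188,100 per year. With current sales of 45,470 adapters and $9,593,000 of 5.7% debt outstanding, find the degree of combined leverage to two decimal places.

Total contribution margin = 45,470 × $47.32 = $2,151,640.40.
Subtracting fixed costs: EBIT = $2,151,640.40 − $1,188,100 = $963,540.40. Interest = $546,801.00.
DOL = $2,151,640.40 ÷ $963,540.40 = 2.2331; DFL = $963,540.40 ÷ $416,739.40 = 2.3121.
DCL = DOL × DFL = 2.2331 × 2.3121 = 5.1632.

5.16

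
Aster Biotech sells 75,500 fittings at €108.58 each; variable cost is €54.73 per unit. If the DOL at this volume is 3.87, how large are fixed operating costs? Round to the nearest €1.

At 75,500 units, contribution = 75,500 × €53.85 = €4,065,675.00.
DOL = contribution / EBIT, so EBIT = €4,065,675.00 / 3.87 = €1,050,562.02.
And FC = contribution − EBIT = €4,065,675.00 − €1,050,562.02 = €3,015,113.

€3,015,113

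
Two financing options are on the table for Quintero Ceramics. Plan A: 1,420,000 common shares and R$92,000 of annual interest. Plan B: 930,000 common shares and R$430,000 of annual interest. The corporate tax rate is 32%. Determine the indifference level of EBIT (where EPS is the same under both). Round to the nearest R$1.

R$1,071,510

Set EPS_A = EPS_B: (EBIT − R$92,000)(1 − 0.32) ÷ 1,420,000 = (EBIT − R$430,000)(1 − 0.32) ÷ 930,000.
Cancelling (1 − t) and cross-multiplying: 930,000·(EBIT − 92,000) = 1,420,000·(EBIT − 430,000).
Solving, EBIT = (430,000·1,420,000 − 92,000·930,000) / (1,420,000 − 930,000) = 525,040,000,000 / 490,000 = 1,071,510.20.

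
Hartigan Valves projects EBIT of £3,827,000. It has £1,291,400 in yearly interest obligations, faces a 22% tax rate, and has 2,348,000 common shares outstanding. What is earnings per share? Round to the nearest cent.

Pre-tax income = £3,827,000 − £1,291,400.00 = £2,535,600.00.
Net income = £2,535,600.00 × (1 − 0.22) = £1,977,768.00.
Per share: £1,977,768.00 / 2,348,000 shares = £0.84.

£0.84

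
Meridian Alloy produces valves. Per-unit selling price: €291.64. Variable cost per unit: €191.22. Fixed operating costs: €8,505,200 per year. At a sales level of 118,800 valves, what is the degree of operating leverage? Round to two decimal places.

3.48

At 118,800 units, contribution = 118,800 × €100.42 = €11,929,896.00.
EBIT = €11,929,896.00 − €8,505,200 = €3,424,696.00.
DOL = contribution ÷ EBIT = €11,929,896.00 ÷ €3,424,696.00 = 3.4835.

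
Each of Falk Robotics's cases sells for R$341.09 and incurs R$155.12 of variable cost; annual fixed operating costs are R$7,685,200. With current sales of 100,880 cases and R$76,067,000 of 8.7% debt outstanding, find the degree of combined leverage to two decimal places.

Contribution at this volume is 100,880 × R$185.97 = R$18,760,653.60.
EBIT = R$18,760,653.60 − R$7,685,200 = R$11,075,453.60. Interest = R$6,617,829.00, so EBIT − I = R$4,457,624.60.
Degree of total leverage = total CM / (EBIT − interest) = R$18,760,653.60 / R$4,457,624.60 = 4.2087.

4.21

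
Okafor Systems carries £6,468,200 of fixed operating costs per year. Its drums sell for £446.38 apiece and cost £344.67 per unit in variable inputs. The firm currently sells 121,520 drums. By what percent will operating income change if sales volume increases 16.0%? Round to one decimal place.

+33.6%

Total contribution margin = 121,520 × £101.71 = £12,359,799.20.
Operating income = contribution − fixed costs = £12,359,799.20 − £6,468,200 = £5,891,599.20.
Degree of operating leverage = £12,359,799.20 / £5,891,599.20 = 2.0979.
Operating income changes by 2.0979 × +16.0% = +33.6%.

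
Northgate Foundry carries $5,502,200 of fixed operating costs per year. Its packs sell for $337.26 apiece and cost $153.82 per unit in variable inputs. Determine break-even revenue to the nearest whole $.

$10,115,961

CM per unit = $337.26 − $153.82 = $183.44; CM ratio = $183.44 / $337.26 = 0.5439.
Break-even sales = FC ÷ CM ratio = $5,502,200 × $337.26 / $183.44 = $10,115,961.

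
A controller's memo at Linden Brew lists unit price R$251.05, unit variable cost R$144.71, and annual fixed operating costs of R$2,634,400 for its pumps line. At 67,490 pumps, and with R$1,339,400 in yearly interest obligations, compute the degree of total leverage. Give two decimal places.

Total contribution margin = 67,490 × R$106.34 = R$7,176,886.60.
EBIT = R$7,176,886.60 − R$2,634,400 = R$4,542,486.60. Interest = R$1,339,400.00.
DOL = R$7,176,886.60 ÷ R$4,542,486.60 = 1.5799; DFL = R$4,542,486.60 ÷ R$3,203,086.60 = 1.4182.
DCL = DOL × DFL = 1.5799 × 1.4182 = 2.2406.

2.24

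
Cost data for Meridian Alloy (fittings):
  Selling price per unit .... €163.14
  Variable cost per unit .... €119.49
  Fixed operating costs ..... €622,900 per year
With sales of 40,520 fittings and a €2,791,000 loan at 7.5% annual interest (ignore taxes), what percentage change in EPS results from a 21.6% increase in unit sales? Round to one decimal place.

+40.8%

At 40,520 units, contribution = 40,520 × €43.65 = €1,768,698.00.
Subtracting fixed costs: EBIT = €1,768,698.00 − €622,900 = €1,145,798.00.
After interest of €209,325.00, pre-tax earnings = €936,473.00.
DCL = total CM / (EBIT − I) = €1,768,698.00 / €936,473.00 = 1.8887.
EPS therefore changes by 1.8887 × (+21.6%) = +40.8%.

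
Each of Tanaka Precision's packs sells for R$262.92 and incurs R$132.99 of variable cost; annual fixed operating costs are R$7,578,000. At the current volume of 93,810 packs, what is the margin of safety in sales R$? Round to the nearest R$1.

Each unit contributes R$262.92 − R$132.99 = R$129.93. Break-even units = R$7,578,000 ÷ R$129.93 = 58,323.71; break-even revenue = 58,323.71 × R$262.92 = R$15,334,470.56.
Current sales = 93,810 × R$262.92 = R$24,664,525.20.
Margin of safety = R$24,664,525.20 − R$15,334,470.56 = R$9,330,055.

R$9,330,055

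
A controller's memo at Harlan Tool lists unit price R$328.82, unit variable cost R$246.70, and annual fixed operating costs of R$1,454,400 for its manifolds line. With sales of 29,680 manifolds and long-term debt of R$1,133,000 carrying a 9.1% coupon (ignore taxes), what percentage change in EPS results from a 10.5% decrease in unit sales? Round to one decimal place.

-29.1%

Total contribution margin = 29,680 × R$82.12 = R$2,437,321.60.
Operating income = contribution − fixed costs = R$2,437,321.60 − R$1,454,400 = R$982,921.60.
Interest = R$103,103.00, so EBIT − I = R$879,818.60.
DCL = total CM / (EBIT − I) = R$2,437,321.60 / R$879,818.60 = 2.7703.
%ΔEPS = DCL × %ΔSales = 2.7703 × -10.5% = -29.1%.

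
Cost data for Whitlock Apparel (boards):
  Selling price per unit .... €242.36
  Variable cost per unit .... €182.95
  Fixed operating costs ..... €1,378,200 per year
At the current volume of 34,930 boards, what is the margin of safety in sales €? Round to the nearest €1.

Each unit contributes €242.36 − €182.95 = €59.41. Break-even units = €1,378,200 ÷ €59.41 = 23,198.11; break-even revenue = 23,198.11 × €242.36 = €5,622,295.10.
Current sales = 34,930 × €242.36 = €8,465,634.80.
Margin of safety = €8,465,634.80 − €5,622,295.10 = €2,843,340.

€2,843,340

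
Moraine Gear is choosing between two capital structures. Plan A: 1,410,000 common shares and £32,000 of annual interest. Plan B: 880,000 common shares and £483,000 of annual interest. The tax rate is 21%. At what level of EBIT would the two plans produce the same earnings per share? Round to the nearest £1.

At indifference, (EBIT − 32,000)(1 − t)/1,410,000 = (EBIT − 483,000)(1 − t)/880,000.
The (1 − t) factor cancels: (EBIT − 32,000) × 880,000 = (EBIT − 483,000) × 1,410,000.
Solving, EBIT = (483,000·1,410,000 − 32,000·880,000) / (1,410,000 − 880,000) = 652,870,000,000 / 530,000 = 1,231,830.19.

£1,231,830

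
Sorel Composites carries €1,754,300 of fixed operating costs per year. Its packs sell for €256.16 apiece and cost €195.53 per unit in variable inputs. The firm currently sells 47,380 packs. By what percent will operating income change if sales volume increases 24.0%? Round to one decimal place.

+61.6%

Total contribution margin = 47,380 × €60.63 = €2,872,649.40.
EBIT = €2,872,649.40 − €1,754,300 = €1,118,349.40.
Degree of operating leverage = €2,872,649.40 / €1,118,349.40 = 2.5687.
Operating income changes by 2.5687 × +24.0% = +61.6%.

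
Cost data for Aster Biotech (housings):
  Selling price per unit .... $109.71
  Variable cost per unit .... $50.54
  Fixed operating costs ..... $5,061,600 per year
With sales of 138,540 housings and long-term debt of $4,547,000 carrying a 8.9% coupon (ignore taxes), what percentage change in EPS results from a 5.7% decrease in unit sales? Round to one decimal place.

Total contribution margin = 138,540 × $59.17 = $8,197,411.80.
EBIT = $8,197,411.80 − $5,061,600 = $3,135,811.80.
Interest = $404,683.00, so EBIT − I = $2,731,128.80.
DCL = total CM / (EBIT − I) = $8,197,411.80 / $2,731,128.80 = 3.0015.
%ΔEPS = DCL × %ΔSales = 3.0015 × -5.7% = -17.1%.

-17.1%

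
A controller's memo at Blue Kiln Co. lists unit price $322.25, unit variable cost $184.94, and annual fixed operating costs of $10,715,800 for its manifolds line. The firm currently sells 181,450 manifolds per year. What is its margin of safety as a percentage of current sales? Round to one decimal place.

57.0%

Each unit contributes $322.25 − $184.94 = $137.31. Break-even units = $10,715,800 ÷ $137.31 = 78,040.93; break-even revenue = 78,040.93 × $322.25 = $25,148,689.46.
Current sales = 181,450 × $322.25 = $58,472,262.50.
Margin of safety = ($58,472,262.50 − $25,148,689.46) ÷ $58,472,262.50 = 57.0%.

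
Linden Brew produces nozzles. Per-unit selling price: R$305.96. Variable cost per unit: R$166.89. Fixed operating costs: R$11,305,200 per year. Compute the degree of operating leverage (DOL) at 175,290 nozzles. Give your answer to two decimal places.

Contribution at this volume is 175,290 × R$139.07 = R$24,377,580.30.
Subtracting fixed costs: EBIT = R$24,377,580.30 − R$11,305,200 = R$13,072,380.30.
Degree of operating leverage = R$24,377,580.30 / R$13,072,380.30 = 1.8648.

1.86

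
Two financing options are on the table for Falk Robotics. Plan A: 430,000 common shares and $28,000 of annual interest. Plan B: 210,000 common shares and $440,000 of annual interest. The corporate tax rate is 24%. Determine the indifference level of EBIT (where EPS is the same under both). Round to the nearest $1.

At indifference, (EBIT − 28,000)(1 − t)/430,000 = (EBIT − 440,000)(1 − t)/210,000.
The (1 − t) factor cancels: (EBIT − 28,000) × 210,000 = (EBIT − 440,000) × 430,000.
Solving, EBIT = (440,000·430,000 − 28,000·210,000) / (430,000 − 210,000) = 183,320,000,000 / 220,000 = 833,272.73.

$833,273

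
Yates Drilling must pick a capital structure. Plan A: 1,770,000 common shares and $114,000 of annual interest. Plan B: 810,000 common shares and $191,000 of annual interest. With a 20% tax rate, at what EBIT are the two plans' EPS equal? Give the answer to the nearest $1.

$255,969

Set EPS_A = EPS_B: (EBIT − $114,000)(1 − 0.20) ÷ 1,770,000 = (EBIT − $191,000)(1 − 0.20) ÷ 810,000.
The (1 − t) factor cancels: (EBIT − 114,000) × 810,000 = (EBIT − 191,000) × 1,770,000.
Solving, EBIT = (191,000·1,770,000 − 114,000·810,000) / (1,770,000 − 810,000) = 245,730,000,000 / 960,000 = 255,968.75.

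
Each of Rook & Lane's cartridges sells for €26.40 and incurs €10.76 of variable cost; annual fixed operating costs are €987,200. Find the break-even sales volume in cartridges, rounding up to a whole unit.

Each unit contributes €26.40 − €10.76 = €15.64.
Units to break even: €987,200 ÷ €15.64 = 63,120.20, rounded up to 63,121.

63,121 cartridges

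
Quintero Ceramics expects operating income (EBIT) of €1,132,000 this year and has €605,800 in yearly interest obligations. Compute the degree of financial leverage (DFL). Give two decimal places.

2.15

Interest = €605,800.00.
Degree of financial leverage = EBIT / (EBIT − interest) = €1,132,000 / €526,200.00 = 2.1513.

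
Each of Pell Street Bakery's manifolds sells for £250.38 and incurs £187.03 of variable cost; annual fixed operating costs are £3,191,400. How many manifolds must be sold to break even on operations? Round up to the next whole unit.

Unit CM = price − variable cost = £250.38 − £187.03 = £63.35.
Break-even Q = £3,191,400 / £63.35 = 50,377.27 → 50,378 manifolds.

50,378 manifolds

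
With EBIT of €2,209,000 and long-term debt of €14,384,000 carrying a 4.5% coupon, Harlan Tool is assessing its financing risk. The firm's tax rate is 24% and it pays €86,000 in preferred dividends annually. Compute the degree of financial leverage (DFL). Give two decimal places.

1.52

Annual interest charges come to €647,280.00.
Pre-tax preferred-dividend burden = €86,000 ÷ (1 − 0.24) = €113,157.89.
DFL = EBIT ÷ [EBIT − I − D_p/(1−t)] = €2,209,000 ÷ [€2,209,000 − €647,280.00 − €113,157.89] = €2,209,000 ÷ €1,448,562.11 = 1.5250.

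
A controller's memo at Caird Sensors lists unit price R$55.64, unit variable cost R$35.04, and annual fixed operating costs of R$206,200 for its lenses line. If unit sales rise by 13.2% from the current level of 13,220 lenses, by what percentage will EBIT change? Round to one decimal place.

At 13,220 units, contribution = 13,220 × R$20.60 = R$272,332.00.
EBIT = R$272,332.00 − R$206,200 = R$66,132.00.
Degree of operating leverage = R$272,332.00 / R$66,132.00 = 4.1180.
%ΔEBIT = DOL × %ΔSales = 4.1180 × +13.2% = +54.4%.

+54.4%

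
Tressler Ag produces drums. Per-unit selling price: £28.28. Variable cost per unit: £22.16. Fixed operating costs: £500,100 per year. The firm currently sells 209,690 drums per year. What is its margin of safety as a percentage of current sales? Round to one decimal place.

61.0%

Unit CM = price − variable cost = £28.28 − £22.16 = £6.12. Break-even units = £500,100 ÷ £6.12 = 81,715.69; break-even revenue = 81,715.69 × £28.28 = £2,310,919.61.
Actual sales revenue = 209,690 × £28.28 = £5,930,033.20.
Margin of safety = (£5,930,033.20 − £2,310,919.61) ÷ £5,930,033.20 = 61.0%.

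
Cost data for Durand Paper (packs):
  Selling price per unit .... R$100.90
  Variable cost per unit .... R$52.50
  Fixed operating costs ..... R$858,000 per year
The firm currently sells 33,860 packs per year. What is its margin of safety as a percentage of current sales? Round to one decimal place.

Each unit contributes R$100.90 − R$52.50 = R$48.40. Break-even units = R$858,000 ÷ R$48.40 = 17,727.27; break-even revenue = 17,727.27 × R$100.90 = R$1,788,681.82.
Current sales = 33,860 × R$100.90 = R$3,416,474.00.
Margin of safety = (R$3,416,474.00 − R$1,788,681.82) ÷ R$3,416,474.00 = 47.6%.

47.6%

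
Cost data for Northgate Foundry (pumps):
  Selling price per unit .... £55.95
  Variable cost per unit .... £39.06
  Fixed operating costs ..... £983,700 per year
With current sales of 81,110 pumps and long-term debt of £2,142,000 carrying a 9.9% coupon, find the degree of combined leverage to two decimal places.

Contribution at this volume is 81,110 × £16.89 = £1,369,947.90.
Subtracting fixed costs: EBIT = £1,369,947.90 − £983,700 = £386,247.90. Interest = £212,058.00.
DOL = £1,369,947.90 ÷ £386,247.90 = 3.5468; DFL = £386,247.90 ÷ £174,189.90 = 2.2174.
Combined leverage = 3.5468 × 2.2174 = 7.8647.

7.86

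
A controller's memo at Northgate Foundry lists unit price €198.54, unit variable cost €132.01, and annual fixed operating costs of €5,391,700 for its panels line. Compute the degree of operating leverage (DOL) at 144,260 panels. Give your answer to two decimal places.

At 144,260 units, contribution = 144,260 × €66.53 = €9,597,617.80.
EBIT = €9,597,617.80 − €5,391,700 = €4,205,917.80.
DOL = contribution ÷ EBIT = €9,597,617.80 ÷ €4,205,917.80 = 2.2819.

2.28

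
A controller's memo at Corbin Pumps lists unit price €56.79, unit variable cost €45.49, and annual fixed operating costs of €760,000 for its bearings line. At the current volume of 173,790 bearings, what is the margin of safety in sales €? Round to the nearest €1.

€6,050,030

Unit CM = price − variable cost = €56.79 − €45.49 = €11.30. Break-even units = €760,000 ÷ €11.30 = 67,256.64; break-even revenue = 67,256.64 × €56.79 = €3,819,504.42.
Actual sales revenue = 173,790 × €56.79 = €9,869,534.10.
Margin of safety = €9,869,534.10 − €3,819,504.42 = €6,050,030.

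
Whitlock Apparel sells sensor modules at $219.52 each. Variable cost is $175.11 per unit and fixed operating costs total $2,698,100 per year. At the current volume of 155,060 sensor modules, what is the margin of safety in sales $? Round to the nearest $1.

Unit CM = price − variable cost = $219.52 − $175.11 = $44.41. Break-even units = $2,698,100 ÷ $44.41 = 60,754.33; break-even revenue = 60,754.33 × $219.52 = $13,336,791.53.
Current sales = 155,060 × $219.52 = $34,038,771.20.
Margin of safety = $34,038,771.20 − $13,336,791.53 = $20,701,980.

$20,701,980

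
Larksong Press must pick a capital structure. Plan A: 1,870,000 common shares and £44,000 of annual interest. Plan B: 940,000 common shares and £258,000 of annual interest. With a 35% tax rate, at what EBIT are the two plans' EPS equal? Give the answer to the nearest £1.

£474,301

At indifference, (EBIT − 44,000)(1 − t)/1,870,000 = (EBIT − 258,000)(1 − t)/940,000.
The (1 − t) factor cancels: (EBIT − 44,000) × 940,000 = (EBIT − 258,000) × 1,870,000.
EBIT × (1,870,000 − 940,000) = 258,000 × 1,870,000 − 44,000 × 940,000 = 441,100,000,000, so EBIT = 441,100,000,000 ÷ 930,000 = 474,301.08.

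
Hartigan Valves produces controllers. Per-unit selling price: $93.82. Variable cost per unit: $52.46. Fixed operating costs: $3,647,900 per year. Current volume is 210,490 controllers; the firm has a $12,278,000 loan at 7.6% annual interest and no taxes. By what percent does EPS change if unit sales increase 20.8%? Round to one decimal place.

+43.9%

At 210,490 units, contribution = 210,490 × $41.36 = $8,705,866.40.
Subtracting fixed costs: EBIT = $8,705,866.40 − $3,647,900 = $5,057,966.40.
After interest of $933,128.00, pre-tax earnings = $4,124,838.40.
Degree of combined leverage = contribution ÷ (EBIT − I) = $8,705,866.40 ÷ $4,124,838.40 = 2.1106.
EPS therefore changes by 2.1106 × (+20.8%) = +43.9%.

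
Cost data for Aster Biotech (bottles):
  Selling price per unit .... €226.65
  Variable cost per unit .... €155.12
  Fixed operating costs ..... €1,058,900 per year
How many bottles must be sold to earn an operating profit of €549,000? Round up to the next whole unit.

22,479 bottles

Contribution margin per unit = €226.65 − €155.12 = €71.53.
Required volume = (fixed costs + target profit) ÷ CM = (€1,058,900 + €549,000) ÷ €71.53 = 22,478.68, so 22,479 bottles.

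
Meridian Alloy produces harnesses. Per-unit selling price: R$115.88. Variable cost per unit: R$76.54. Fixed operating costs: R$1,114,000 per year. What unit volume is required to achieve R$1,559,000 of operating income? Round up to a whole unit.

Contribution margin per unit = R$115.88 − R$76.54 = R$39.34.
Required volume = (fixed costs + target profit) ÷ CM = (R$1,114,000 + R$1,559,000) ÷ R$39.34 = 67,946.11, so 67,947 harnesses.

67,947 harnesses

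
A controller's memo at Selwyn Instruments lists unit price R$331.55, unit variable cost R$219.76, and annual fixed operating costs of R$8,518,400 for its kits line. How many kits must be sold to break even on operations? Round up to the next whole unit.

Contribution margin per unit = R$331.55 − R$219.76 = R$111.79.
Break-even Q = R$8,518,400 / R$111.79 = 76,200.02 → 76,201 kits.

76,201 kits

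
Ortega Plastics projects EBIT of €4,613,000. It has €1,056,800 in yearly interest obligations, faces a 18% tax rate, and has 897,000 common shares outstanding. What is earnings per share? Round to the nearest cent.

Interest = €1,056,800.00, so EBT = €4,613,000 − €1,056,800.00 = €3,556,200.00.
After tax at 18%: net income = €3,556,200.00 × 0.82 = €2,916,084.00.
EPS = €2,916,084.00 ÷ 897,000 = €3.25.

€3.25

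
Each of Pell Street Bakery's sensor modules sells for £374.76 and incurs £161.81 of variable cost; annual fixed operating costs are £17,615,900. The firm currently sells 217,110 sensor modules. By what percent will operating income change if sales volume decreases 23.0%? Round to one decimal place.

Total contribution margin = 217,110 × £212.95 = £46,233,574.50.
EBIT = £46,233,574.50 − £17,615,900 = £28,617,674.50.
Degree of operating leverage = £46,233,574.50 / £28,617,674.50 = 1.6156.
So EBIT moves 1.6156 × (-23.0%) = -37.2%.

-37.2%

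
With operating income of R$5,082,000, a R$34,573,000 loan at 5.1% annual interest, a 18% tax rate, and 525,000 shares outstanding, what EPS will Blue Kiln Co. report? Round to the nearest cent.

Pre-tax income = R$5,082,000 − R$1,763,223.00 = R$3,318,777.00.
After tax at 18%: net income = R$3,318,777.00 × 0.82 = R$2,721,397.14.
EPS = R$2,721,397.14 ÷ 525,000 = R$5.18.

R$5.18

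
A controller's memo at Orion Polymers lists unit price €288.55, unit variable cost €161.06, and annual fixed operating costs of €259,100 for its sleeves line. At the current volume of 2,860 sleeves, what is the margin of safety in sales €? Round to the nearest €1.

Unit CM = price − variable cost = €288.55 − €161.06 = €127.49. Break-even units = €259,100 ÷ €127.49 = 2,032.32; break-even revenue = 2,032.32 × €288.55 = €586,424.86.
Actual sales revenue = 2,860 × €288.55 = €825,253.00.
Margin of safety = €825,253.00 − €586,424.86 = €238,828.

€238,828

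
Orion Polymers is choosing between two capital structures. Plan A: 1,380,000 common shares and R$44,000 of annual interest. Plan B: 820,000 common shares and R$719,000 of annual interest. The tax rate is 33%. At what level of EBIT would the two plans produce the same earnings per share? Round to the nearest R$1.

R$1,707,393

Set EPS_A = EPS_B: (EBIT − R$44,000)(1 − 0.33) ÷ 1,380,000 = (EBIT − R$719,000)(1 − 0.33) ÷ 820,000.
Cancelling (1 − t) and cross-multiplying: 820,000·(EBIT − 44,000) = 1,380,000·(EBIT − 719,000).
Solving, EBIT = (719,000·1,380,000 − 44,000·820,000) / (1,380,000 − 820,000) = 956,140,000,000 / 560,000 = 1,707,392.86.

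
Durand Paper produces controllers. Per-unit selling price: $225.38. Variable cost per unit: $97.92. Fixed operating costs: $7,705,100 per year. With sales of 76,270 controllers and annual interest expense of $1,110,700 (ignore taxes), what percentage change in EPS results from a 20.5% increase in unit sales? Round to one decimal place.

At 76,270 units, contribution = 76,270 × $127.46 = $9,721,374.20.
Subtracting fixed costs: EBIT = $9,721,374.20 − $7,705,100 = $2,016,274.20.
Interest = $1,110,700.00, so EBIT − I = $905,574.20.
Degree of combined leverage = contribution ÷ (EBIT − I) = $9,721,374.20 ÷ $905,574.20 = 10.7350.
EPS therefore changes by 10.7350 × (+20.5%) = +220.1%.

+220.1%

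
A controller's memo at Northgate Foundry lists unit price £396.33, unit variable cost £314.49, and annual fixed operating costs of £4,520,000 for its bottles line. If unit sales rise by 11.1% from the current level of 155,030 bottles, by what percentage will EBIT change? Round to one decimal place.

Contribution at this volume is 155,030 × £81.84 = £12,687,655.20.
Subtracting fixed costs: EBIT = £12,687,655.20 − £4,520,000 = £8,167,655.20.
Degree of operating leverage = £12,687,655.20 / £8,167,655.20 = 1.5534.
Operating income changes by 1.5534 × +11.1% = +17.2%.

+17.2%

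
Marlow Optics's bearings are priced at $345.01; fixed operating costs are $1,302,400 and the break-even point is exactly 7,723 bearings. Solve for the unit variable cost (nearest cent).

At break-even, FC = Q × (P − VC), so P − VC = $1,302,400 ÷ 7,723 = $168.6391.
Hence VC = price − CM = $345.01 − $168.6391 = $176.37.

$176.37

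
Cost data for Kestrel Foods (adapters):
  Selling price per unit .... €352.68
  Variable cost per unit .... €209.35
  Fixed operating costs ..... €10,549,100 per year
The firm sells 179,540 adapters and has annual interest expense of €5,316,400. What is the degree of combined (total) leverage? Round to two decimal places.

At 179,540 units, contribution = 179,540 × €143.33 = €25,733,468.20.
Subtracting fixed costs: EBIT = €25,733,468.20 − €10,549,100 = €15,184,368.20. Interest = €5,316,400.00.
DOL = €25,733,468.20 ÷ €15,184,368.20 = 1.6947; DFL = €15,184,368.20 ÷ €9,867,968.20 = 1.5388.
DCL = DOL × DFL = 1.6947 × 1.5388 = 2.6078.

2.61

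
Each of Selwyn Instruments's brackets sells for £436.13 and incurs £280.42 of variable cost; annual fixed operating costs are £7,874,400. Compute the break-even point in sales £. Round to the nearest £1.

CM per unit = £436.13 − £280.42 = £155.71; CM ratio = £155.71 / £436.13 = 0.3570.
Break-even revenue = fixed costs × price ÷ CM = £7,874,400 × £436.13 ÷ £155.71 = £22,055,501.

£22,055,501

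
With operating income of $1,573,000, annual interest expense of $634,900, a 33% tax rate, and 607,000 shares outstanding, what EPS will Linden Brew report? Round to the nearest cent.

$1.04

Interest = $634,900.00, so EBT = $1,573,000 − $634,900.00 = $938,100.00.
Net income = $938,100.00 × (1 − 0.33) = $628,527.00.
EPS = $628,527.00 ÷ 607,000 = $1.04.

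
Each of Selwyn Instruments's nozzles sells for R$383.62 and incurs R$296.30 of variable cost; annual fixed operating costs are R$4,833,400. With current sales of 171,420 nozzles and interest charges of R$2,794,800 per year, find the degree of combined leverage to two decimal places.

Total contribution margin = 171,420 × R$87.32 = R$14,968,394.40.
Subtracting fixed costs: EBIT = R$14,968,394.40 − R$4,833,400 = R$10,134,994.40. Interest = R$2,794,800.00.
DOL = R$14,968,394.40 ÷ R$10,134,994.40 = 1.4769; DFL = R$10,134,994.40 ÷ R$7,340,194.40 = 1.3808.
Combined leverage = 1.4769 × 1.3808 = 2.0393.

2.04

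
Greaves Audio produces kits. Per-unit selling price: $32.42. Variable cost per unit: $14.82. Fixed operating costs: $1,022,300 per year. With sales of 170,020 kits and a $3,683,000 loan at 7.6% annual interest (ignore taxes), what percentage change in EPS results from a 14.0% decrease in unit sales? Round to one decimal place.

At 170,020 units, contribution = 170,020 × $17.60 = $2,992,352.00.
Operating income = contribution − fixed costs = $2,992,352.00 − $1,022,300 = $1,970,052.00.
Interest = $279,908.00, so EBIT − I = $1,690,144.00.
DCL = total CM / (EBIT − I) = $2,992,352.00 / $1,690,144.00 = 1.7705.
EPS therefore changes by 1.7705 × (-14.0%) = -24.8%.

-24.8%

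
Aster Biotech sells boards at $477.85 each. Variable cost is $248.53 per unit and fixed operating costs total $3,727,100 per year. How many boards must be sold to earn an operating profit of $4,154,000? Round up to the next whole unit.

34,368 boards

Each unit contributes $477.85 − $248.53 = $229.32.
Required volume = (fixed costs + target profit) ÷ CM = ($3,727,100 + $4,154,000) ÷ $229.32 = 34,367.26, so 34,368 boards.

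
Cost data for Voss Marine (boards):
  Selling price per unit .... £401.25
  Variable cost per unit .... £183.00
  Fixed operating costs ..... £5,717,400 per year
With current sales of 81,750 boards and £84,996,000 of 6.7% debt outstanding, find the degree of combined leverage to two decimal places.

2.77

At 81,750 units, contribution = 81,750 × £218.25 = £17,841,937.50.
Operating income = contribution − fixed costs = £17,841,937.50 − £5,717,400 = £12,124,537.50. Interest = £5,694,732.00, so EBIT − I = £6,429,805.50.
Degree of total leverage = total CM / (EBIT − interest) = £17,841,937.50 / £6,429,805.50 = 2.7749.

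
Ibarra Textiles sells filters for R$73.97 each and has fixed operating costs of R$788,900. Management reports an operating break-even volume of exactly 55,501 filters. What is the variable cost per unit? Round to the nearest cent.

R$59.76

Contribution per unit must be FC / Q = R$788,900 / 55,501 = R$14.2142.
Variable cost per unit = R$73.97 − R$14.2142 = R$59.76.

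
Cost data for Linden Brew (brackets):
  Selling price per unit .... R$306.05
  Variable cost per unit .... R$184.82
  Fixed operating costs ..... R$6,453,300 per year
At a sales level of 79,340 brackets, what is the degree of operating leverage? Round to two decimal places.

3.04

Total contribution margin = 79,340 × R$121.23 = R$9,618,388.20.
Subtracting fixed costs: EBIT = R$9,618,388.20 − R$6,453,300 = R$3,165,088.20.
So DOL = total CM / EBIT = R$9,618,388.20 / R$3,165,088.20 = 3.0389.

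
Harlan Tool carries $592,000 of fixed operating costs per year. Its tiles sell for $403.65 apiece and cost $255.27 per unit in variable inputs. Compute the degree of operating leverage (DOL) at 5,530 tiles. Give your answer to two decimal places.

At 5,530 units, contribution = 5,530 × $148.38 = $820,541.40.
Subtracting fixed costs: EBIT = $820,541.40 − $592,000 = $228,541.40.
So DOL = total CM / EBIT = $820,541.40 / $228,541.40 = 3.5903.

3.59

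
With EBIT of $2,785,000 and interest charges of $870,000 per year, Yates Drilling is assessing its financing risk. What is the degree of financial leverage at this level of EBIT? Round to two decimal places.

1.45

Annual interest charges come to $870,000.00.
Degree of financial leverage = EBIT / (EBIT − interest) = $2,785,000 / $1,915,000.00 = 1.4543.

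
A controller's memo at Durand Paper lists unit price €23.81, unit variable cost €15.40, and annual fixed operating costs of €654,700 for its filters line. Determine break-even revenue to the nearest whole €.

€1,853,556

Contribution margin per unit = €23.81 − €15.40 = €8.41, a CM ratio of €8.41 ÷ €23.81 = 0.3532.
Break-even sales = FC ÷ CM ratio = €654,700 × €23.81 / €8.41 = €1,853,556.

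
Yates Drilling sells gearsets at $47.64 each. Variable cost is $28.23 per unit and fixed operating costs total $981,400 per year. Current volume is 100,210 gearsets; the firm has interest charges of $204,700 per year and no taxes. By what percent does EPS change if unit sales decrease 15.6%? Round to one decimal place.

Total contribution margin = 100,210 × $19.41 = $1,945,076.10.
Subtracting fixed costs: EBIT = $1,945,076.10 − $981,400 = $963,676.10.
Interest = $204,700.00, so EBIT − I = $758,976.10.
DCL = total CM / (EBIT − I) = $1,945,076.10 / $758,976.10 = 2.5628.
EPS therefore changes by 2.5628 × (-15.6%) = -40.0%.

-40.0%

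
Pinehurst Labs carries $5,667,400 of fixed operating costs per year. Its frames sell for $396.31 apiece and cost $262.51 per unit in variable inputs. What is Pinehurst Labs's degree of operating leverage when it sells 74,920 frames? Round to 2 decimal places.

At 74,920 units, contribution = 74,920 × $133.80 = $10,024,296.00.
Subtracting fixed costs: EBIT = $10,024,296.00 − $5,667,400 = $4,356,896.00.
DOL = contribution ÷ EBIT = $10,024,296.00 ÷ $4,356,896.00 = 2.3008.

2.30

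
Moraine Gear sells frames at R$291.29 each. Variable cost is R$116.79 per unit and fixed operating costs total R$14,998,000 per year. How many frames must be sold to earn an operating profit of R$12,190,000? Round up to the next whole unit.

155,806 frames

Unit CM = price − variable cost = R$291.29 − R$116.79 = R$174.50.
Need Q such that Q × R$174.50 − R$14,998,000 = R$12,190,000, i.e. Q = R$27,188,000 / R$174.50 = 155,805.16 → 155,806.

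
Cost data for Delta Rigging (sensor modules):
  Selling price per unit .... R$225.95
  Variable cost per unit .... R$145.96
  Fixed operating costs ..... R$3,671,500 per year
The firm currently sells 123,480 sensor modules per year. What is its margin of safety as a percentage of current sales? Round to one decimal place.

Unit CM = price − variable cost = R$225.95 − R$145.96 = R$79.99. Break-even units = R$3,671,500 ÷ R$79.99 = 45,899.49; break-even revenue = 45,899.49 × R$225.95 = R$10,370,989.19.
Current sales = 123,480 × R$225.95 = R$27,900,306.00.
Margin of safety = (R$27,900,306.00 − R$10,370,989.19) ÷ R$27,900,306.00 = 62.8%.

62.8%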